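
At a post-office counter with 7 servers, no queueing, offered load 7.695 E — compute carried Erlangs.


B(7,7.695) = 0.290674 (Erlang-B)
Carried load = a(1 − B) = 7.695·(1 − 0.290674) = 7.695·0.709326 = 5.4583 E

Final: 5.4583 Erlangs


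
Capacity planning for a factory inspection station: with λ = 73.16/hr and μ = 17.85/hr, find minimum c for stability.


Stability requires cμ > λ ⇔ c > λ/μ.
λ/μ = 73.16/17.85 = 4.0986
Minimum integer c = ⌊4.0986⌋ + 1 = 5
Check: 5·17.85 = 89.25 > 73.16, while 4·17.85 = 71.40 ≤ 73.16

Final: 5 servers


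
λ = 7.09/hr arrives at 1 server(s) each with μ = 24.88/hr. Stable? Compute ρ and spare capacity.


Total capacity cμ = 1·24.88 = 24.88/hr
ρ = λ/(cμ) = 7.09/24.88 = 0.2850
Stable ⇔ ρ < 1: YES
Spare capacity = cμ − λ = 24.88 − 7.09 = 17.79/hr

Final: ρ = 0.2850; stable; margin = 17.79/hr


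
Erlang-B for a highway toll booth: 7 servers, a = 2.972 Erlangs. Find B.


B(c,a) = (a^c/c!) / Σ_{k=0}^{c} a^k/k!
a^7/7! = 0.406360
Σ terms (k=0..7): 1.00000 + 2.97200 + 4.41639 + 4.37517 + 3.25075 + 1.93225 + 0.95711 + 0.40636 = 19.310032
B = 0.406360/19.310032 = 0.021044

Final: 0.021044


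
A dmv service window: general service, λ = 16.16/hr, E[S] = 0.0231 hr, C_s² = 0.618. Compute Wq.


ρ = λ·E[S] = 16.16·0.0231 = 0.3733
E[S²] = E[S]²(1+C_s²) = 0.0231²·(1+0.618) = 0.0008634
Wq = λ·E[S²]/(2(1−ρ)) = 16.16·0.0008634/(2·0.6267) = 0.01113 hr

Final: 0.01113 hr


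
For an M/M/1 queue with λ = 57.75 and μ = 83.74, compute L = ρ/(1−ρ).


ρ = λ/μ = 57.75/83.74 = 0.6896
L = ρ/(1−ρ) = 0.6896/(1 − 0.6896) = 0.6896/0.3104 = 2.2220

Final: 2.2220


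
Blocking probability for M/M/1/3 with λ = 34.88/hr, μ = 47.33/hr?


ρ = λ/μ = 34.88/47.33 = 0.7370
P_K = (1−ρ)ρ^K/(1−ρ^(K+1)) = (0.2630·0.400239)/(1 − 0.294958)
= 0.105282/0.705042 = 0.149327

Final: 0.149327


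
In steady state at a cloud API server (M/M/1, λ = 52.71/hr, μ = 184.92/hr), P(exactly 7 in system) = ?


ρ = 52.71/184.92 = 0.2850
P_n = (1−ρ)·ρ^n = (1 − 0.2850)·0.2850^7 = 0.7150·0.0001529 = 0.0001093

Final: 0.0001093


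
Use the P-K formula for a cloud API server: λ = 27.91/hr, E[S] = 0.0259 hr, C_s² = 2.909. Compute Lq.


ρ = λ·E[S] = 27.91·0.0259 = 0.7229
Lq = ρ²(1+C_s²)/(2(1−ρ)) = 0.5225·(1+2.909)/(2·0.2771)
= 0.5225·3.9090/0.5543 = 3.68527

Final: 3.68527


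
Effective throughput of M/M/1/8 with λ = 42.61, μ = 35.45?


ρ = 1.2020; P_K = (1−ρ)ρ^8/(1−ρ^9) = 0.207698
λ_eff = λ(1 − P_K) = 42.61·(1 − 0.207698) = 42.61·0.792302 = 33.7600 /hr

Final: 33.7600 /hr


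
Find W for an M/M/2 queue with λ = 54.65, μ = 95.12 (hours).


a = 0.5745; ρ = 0.2873; P₀ = 0.553677
Lq = P₀·a^c·ρ/(c!(1−ρ)²) = 0.05168
Wq = Lq/λ = 0.05168/54.65 = 0.0009456 hr
W = Wq + 1/μ = 0.0009456 + 0.01051 = 0.01146 hr

Final: 0.01146 hr


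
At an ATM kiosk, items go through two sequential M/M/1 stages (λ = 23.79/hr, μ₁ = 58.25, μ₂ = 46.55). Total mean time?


Each node sees arrival rate λ = 23.79/hr (tandem ⇒ throughput preserved).
W₁ = 1/(μ₁−λ) = 1/(58.25−23.79) = 0.02902 hr
W₂ = 1/(μ₂−λ) = 1/(46.55−23.79) = 0.04394 hr
W_total = W₁ + W₂ = 0.02902 + 0.04394 = 0.07296 hr

Final: 0.07296 hr


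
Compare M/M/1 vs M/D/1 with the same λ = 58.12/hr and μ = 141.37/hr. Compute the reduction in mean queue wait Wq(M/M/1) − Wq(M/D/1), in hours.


ρ = 58.12/141.37 = 0.4111
Wq(M/M/1) = ρ/(μ−λ) = 0.4111/83.25 = 0.004938 hr
Wq(M/D/1) = ρ/(2(μ−λ)) = 0.002469 hr
Savings = 0.004938 − 0.002469 = 0.002469 hr

Final: 0.002469 hr


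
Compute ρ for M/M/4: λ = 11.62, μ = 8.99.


ρ = λ/(cμ) = 11.62/(4·8.99) = 11.62/35.96 = 0.3231

Final: 0.3231


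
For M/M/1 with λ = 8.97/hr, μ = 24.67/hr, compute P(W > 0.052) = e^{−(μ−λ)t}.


W ~ Exponential(μ−λ) for M/M/1.
μ − λ = 24.67 − 8.97 = 15.7000
P(W > t) = e^{−(μ−λ)t} = e^{−0.8164} = 0.442020

Final: 0.442020


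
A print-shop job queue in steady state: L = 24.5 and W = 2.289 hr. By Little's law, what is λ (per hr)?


λ = L/W = 24.5/2.289 = 10.7034 /hr

Final: 10.7034 /hr


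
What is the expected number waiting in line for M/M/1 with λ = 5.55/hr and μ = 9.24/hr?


ρ = 5.55/9.24 = 0.6006
Lq = ρ²/(1−ρ) = 0.3608/0.3994 = 0.9034

Final: 0.9034


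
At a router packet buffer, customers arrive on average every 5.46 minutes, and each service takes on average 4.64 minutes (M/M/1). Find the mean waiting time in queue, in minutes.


λ = 60/5.46 = 10.9890 /hr
μ = 60/4.64 = 12.9310 /hr
ρ = λ/μ = 10.9890/12.9310 = 0.8498
Wq = ρ/(μ−λ) = 0.8498/(12.9310−10.9890) = 0.43759 hr
In minutes: 0.43759·60 = 26.256 min

Final: 26.256 min


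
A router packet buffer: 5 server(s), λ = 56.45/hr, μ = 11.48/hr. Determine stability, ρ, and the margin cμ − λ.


Total capacity cμ = 5·11.48 = 57.40/hr
ρ = λ/(cμ) = 56.45/57.40 = 0.9834
Stable ⇔ ρ < 1: YES
Spare capacity = cμ − λ = 57.40 − 56.45 = 0.95/hr

Final: ρ = 0.9834; stable; margin = 0.95/hr


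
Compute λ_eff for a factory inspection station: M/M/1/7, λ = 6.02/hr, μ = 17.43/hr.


ρ = 0.3454; P_K = (1−ρ)ρ^7/(1−ρ^8) = 0.0003839
λ_eff = λ(1 − P_K) = 6.02·(1 − 0.0003839) = 6.02·0.999616 = 6.0177 /hr

Final: 6.0177 /hr


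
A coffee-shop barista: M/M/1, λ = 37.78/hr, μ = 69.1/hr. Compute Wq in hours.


ρ = 37.78/69.1 = 0.5467
Wq = ρ/(μ−λ) = 0.5467/(69.1 − 37.78) = 0.5467/31.32 = 0.01746 hr

Final: 0.01746 hr


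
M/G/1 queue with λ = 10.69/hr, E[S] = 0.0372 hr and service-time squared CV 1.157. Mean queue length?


ρ = λ·E[S] = 10.69·0.0372 = 0.3977
Lq = ρ²(1+C_s²)/(2(1−ρ)) = 0.1581·(1+1.157)/(2·0.6023)
= 0.1581·2.1570/1.2047 = 0.28316

Final: 0.28316


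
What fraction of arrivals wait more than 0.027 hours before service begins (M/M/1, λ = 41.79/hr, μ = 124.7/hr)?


ρ = 41.79/124.7 = 0.3351
P(Wq > t) = ρ·e^{−(μ−λ)t} = 0.3351·e^{−2.2386}
= 0.3351·0.106611 = 0.035728

Final: 0.035728


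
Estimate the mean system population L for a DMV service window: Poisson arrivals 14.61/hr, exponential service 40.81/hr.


ρ = λ/μ = 14.61/40.81 = 0.3580
L = ρ/(1−ρ) = 0.3580/(1 − 0.3580) = 0.3580/0.6420 = 0.5576

Final: 0.5576


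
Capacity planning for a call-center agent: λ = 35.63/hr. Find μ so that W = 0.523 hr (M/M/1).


W = 1/(μ−λ) ⇒ μ − λ = 1/W = 1/0.523 = 1.9120
μ = λ + 1/W = 35.63 + 1.9120 = 37.5420 per hr

Final: 37.5420 /hr


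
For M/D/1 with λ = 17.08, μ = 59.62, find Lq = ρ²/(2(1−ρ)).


ρ = 17.08/59.62 = 0.2865
M/D/1: Lq = ρ²/(2(1−ρ)) = 0.08207/(2·0.7135) = 0.05751

Final: 0.05751


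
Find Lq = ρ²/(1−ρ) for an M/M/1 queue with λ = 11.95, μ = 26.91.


ρ = 11.95/26.91 = 0.4441
Lq = ρ²/(1−ρ) = 0.1972/0.5559 = 0.3547

Final: 0.3547


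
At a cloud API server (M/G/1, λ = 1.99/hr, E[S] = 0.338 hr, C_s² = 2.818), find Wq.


ρ = λ·E[S] = 1.99·0.338 = 0.6726
E[S²] = E[S]²(1+C_s²) = 0.338²·(1+2.818) = 0.436184
Wq = λ·E[S²]/(2(1−ρ)) = 1.99·0.436184/(2·0.3274) = 1.32568 hr

Final: 1.32568 hr


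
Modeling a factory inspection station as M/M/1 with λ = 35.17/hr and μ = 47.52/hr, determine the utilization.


ρ = λ/μ = 35.17/47.52 = 0.7401

Final: 0.7401


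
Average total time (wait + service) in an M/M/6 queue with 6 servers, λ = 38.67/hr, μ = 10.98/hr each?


a = 3.5219; ρ = 0.5870; P₀ = 0.028291
Lq = P₀·a^c·ρ/(c!(1−ρ)²) = 0.25800
Wq = Lq/λ = 0.25800/38.67 = 0.006672 hr
W = Wq + 1/μ = 0.006672 + 0.09107 = 0.09775 hr

Final: 0.09775 hr


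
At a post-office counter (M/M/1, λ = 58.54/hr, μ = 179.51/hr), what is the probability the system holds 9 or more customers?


ρ = 58.54/179.51 = 0.3261
P(N ≥ n) = ρ^n = 0.3261^9 = 0.00004171

Final: 0.00004171


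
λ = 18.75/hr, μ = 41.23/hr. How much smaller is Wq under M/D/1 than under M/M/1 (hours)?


ρ = 18.75/41.23 = 0.4548
Wq(M/M/1) = ρ/(μ−λ) = 0.4548/22.48 = 0.02023 hr
Wq(M/D/1) = ρ/(2(μ−λ)) = 0.01011 hr
Savings = 0.02023 − 0.01011 = 0.01011 hr

Final: 0.01011 hr


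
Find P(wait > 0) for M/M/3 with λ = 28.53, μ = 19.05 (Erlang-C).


a = λ/μ = 1.4976; ρ = a/3 = 0.4992
P₀ = 0.211103 (from M/M/c formula)
C(c,a) = [a^c/(c!(1−ρ))]·P₀ = [3.35908/(6·0.5008)]·0.211103
= 1.11793·0.211103 = 0.235999

Final: 0.235999


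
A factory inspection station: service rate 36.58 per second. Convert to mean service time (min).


Mean service time = 1/μ = 1/36.58 second = 0.02734 second
In minutes: 0.02734 × 0.0166667 = 0.0004556 min

Final: 0.0004556 min


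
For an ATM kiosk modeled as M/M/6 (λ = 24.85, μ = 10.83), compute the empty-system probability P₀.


a = λ/μ = 24.85/10.83 = 2.2946; ρ = a/c = 0.3824
Σ_{k=0}^{5} a^k/k! (terms k=0..5) = 1.00000 + 2.29455 + 2.63248 + 2.01346 + 1.15500 + 0.53004 = 9.62553
Tail: a^6/(6!(1−ρ)) = 145.94446/(720·0.6176) = 0.32822
P₀ = 1/(9.62553 + 0.32822) = 1/9.95375 = 0.100465

Final: 0.100465


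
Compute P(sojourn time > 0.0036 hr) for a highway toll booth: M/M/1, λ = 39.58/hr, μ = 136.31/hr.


W ~ Exponential(μ−λ) for M/M/1.
μ − λ = 136.31 − 39.58 = 96.7300
P(W > t) = e^{−(μ−λ)t} = e^{−0.3482} = 0.705938

Final: 0.705938


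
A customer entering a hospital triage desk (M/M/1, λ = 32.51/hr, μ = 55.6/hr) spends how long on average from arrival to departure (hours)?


W = 1/(μ−λ) = 1/(55.6 − 32.51) = 1/23.09 = 0.04331 hr

Final: 0.04331 hr


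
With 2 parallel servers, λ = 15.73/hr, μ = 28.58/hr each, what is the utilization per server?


ρ = λ/(cμ) = 15.73/(2·28.58) = 15.73/57.16 = 0.2752

Final: 0.2752


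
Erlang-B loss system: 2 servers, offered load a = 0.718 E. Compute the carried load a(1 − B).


B(2,0.718) = 0.130462 (Erlang-B)
Carried load = a(1 − B) = 0.718·(1 − 0.130462) = 0.718·0.869538 = 0.6243 E

Final: 0.6243 Erlangs


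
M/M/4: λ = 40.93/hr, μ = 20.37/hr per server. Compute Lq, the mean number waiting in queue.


a = λ/μ = 2.0093; ρ = a/4 = 0.5023
P₀ = 0.129118
Lq = P₀·a^c·ρ / (c!·(1−ρ)²) = 0.129118·16.30057·0.5023/(24·0.24767)
= 0.17786

Final: 0.17786


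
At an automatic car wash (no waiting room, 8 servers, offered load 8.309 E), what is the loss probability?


B(c,a) = (a^c/c!) / Σ_{k=0}^{c} a^k/k!
a^8/8! = 563.468378
Σ terms (k=0..8): 1.00000 + 8.30900 + 34.51974 + 95.60817 + 198.60208 + 330.03694 + 457.04615 + 542.51378 + 563.46838 = 2231.104247
B = 563.468378/2231.104247 = 0.252551

Final: 0.252551


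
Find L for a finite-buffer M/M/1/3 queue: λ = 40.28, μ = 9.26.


ρ = 40.28/9.26 = 4.3499
L = ρ[1 − (K+1)ρ^K + Kρ^(K+1)] / [(1−ρ)(1−ρ^(K+1))]
Numerator: 4.3499·(1 − 4·82.306745 + 3·358.025451) = 3244.364235
Denominator: (-3.3499)·(-357.025451) = 1195.996706
L = 3244.364235/1195.996706 = 2.7127

Final: 2.7127


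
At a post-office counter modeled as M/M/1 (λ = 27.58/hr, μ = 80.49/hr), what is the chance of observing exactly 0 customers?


ρ = 27.58/80.49 = 0.3427
P_n = (1−ρ)·ρ^n = (1 − 0.3427)·0.3427^0 = 0.6573·1.000000 = 0.657349

Final: 0.657349


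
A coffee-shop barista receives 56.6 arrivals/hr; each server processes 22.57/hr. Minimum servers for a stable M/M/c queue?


Stability requires cμ > λ ⇔ c > λ/μ.
λ/μ = 56.6/22.57 = 2.5078
Minimum integer c = ⌊2.5078⌋ + 1 = 3
Check: 3·22.57 = 67.71 > 56.6, while 2·22.57 = 45.14 ≤ 56.6

Final: 3 servers


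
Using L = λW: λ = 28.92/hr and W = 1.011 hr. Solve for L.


L = λW = 28.92·1.011 = 29.2381

Final: 29.2381


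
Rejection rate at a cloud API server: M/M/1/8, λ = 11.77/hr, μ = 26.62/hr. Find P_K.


ρ = λ/μ = 11.77/26.62 = 0.4421
P_K = (1−ρ)ρ^K/(1−ρ^(K+1)) = (0.5579·0.001461)/(1 − 0.0006458)
= 0.0008148/0.999354 = 0.0008154

Final: 0.0008154


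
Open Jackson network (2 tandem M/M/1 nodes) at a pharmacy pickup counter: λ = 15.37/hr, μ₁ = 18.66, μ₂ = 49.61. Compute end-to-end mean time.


Each node sees arrival rate λ = 15.37/hr (tandem ⇒ throughput preserved).
W₁ = 1/(μ₁−λ) = 1/(18.66−15.37) = 0.30395 hr
W₂ = 1/(μ₂−λ) = 1/(49.61−15.37) = 0.02921 hr
W_total = W₁ + W₂ = 0.30395 + 0.02921 = 0.33316 hr

Final: 0.33316 hr


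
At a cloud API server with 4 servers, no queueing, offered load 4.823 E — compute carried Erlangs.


B(4,4.823) = 0.384096 (Erlang-B)
Carried load = a(1 − B) = 4.823·(1 − 0.384096) = 4.823·0.615904 = 2.9705 E

Final: 2.9705 Erlangs


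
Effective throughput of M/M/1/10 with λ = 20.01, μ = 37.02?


ρ = 0.5405; P_K = (1−ρ)ρ^10/(1−ρ^11) = 0.0009792
λ_eff = λ(1 − P_K) = 20.01·(1 − 0.0009792) = 20.01·0.999021 = 19.9904 /hr

Final: 19.9904 /hr


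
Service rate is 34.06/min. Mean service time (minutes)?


Mean service time = 1/μ = 1/34.06 minute = 0.02936 minute
In minutes: 0.02936 × 1 = 0.02936 min

Final: 0.02936 min


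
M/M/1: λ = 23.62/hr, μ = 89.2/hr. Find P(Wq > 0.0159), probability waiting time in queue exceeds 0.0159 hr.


ρ = 23.62/89.2 = 0.2648
P(Wq > t) = ρ·e^{−(μ−λ)t} = 0.2648·e^{−1.0427}
= 0.2648·0.352494 = 0.093340

Final: 0.093340


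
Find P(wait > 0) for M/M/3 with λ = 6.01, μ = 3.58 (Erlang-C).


a = λ/μ = 1.6788; ρ = a/3 = 0.5596
P₀ = 0.170115 (from M/M/c formula)
C(c,a) = [a^c/(c!(1−ρ))]·P₀ = [4.73123/(6·0.4404)]·0.170115
= 1.79047·0.170115 = 0.304585

Final: 0.304585


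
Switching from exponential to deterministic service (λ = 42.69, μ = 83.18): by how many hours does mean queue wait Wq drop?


ρ = 42.69/83.18 = 0.5132
Wq(M/M/1) = ρ/(μ−λ) = 0.5132/40.49 = 0.01268 hr
Wq(M/D/1) = ρ/(2(μ−λ)) = 0.006338 hr
Savings = 0.01268 − 0.006338 = 0.006338 hr

Final: 0.006338 hr


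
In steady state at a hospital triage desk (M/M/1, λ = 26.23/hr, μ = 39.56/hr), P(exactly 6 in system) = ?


ρ = 26.23/39.56 = 0.6630
P_n = (1−ρ)·ρ^n = (1 − 0.6630)·0.6630^6 = 0.3370·0.084967 = 0.028630

Final: 0.028630


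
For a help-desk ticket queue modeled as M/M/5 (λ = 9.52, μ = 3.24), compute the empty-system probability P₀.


a = λ/μ = 9.52/3.24 = 2.9383; ρ = a/c = 0.5877
Σ_{k=0}^{4} a^k/k! (terms k=0..4) = 1.00000 + 2.93827 + 4.31672 + 4.22790 + 3.10568 = 15.58857
Tail: a^5/(5!(1−ρ)) = 219.00785/(120·0.4123) = 4.42606
P₀ = 1/(15.58857 + 4.42606) = 1/20.01463 = 0.049963

Final: 0.049963


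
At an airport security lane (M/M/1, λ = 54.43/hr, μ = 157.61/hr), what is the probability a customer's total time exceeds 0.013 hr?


W ~ Exponential(μ−λ) for M/M/1.
μ − λ = 157.61 − 54.43 = 103.1800
P(W > t) = e^{−(μ−λ)t} = e^{−1.3413} = 0.261495

Final: 0.261495


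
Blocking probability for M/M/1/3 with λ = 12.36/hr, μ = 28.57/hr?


ρ = λ/μ = 12.36/28.57 = 0.4326
P_K = (1−ρ)ρ^K/(1−ρ^(K+1)) = (0.5674·0.080970)/(1 − 0.035029)
= 0.045941/0.964971 = 0.047608

Final: 0.047608


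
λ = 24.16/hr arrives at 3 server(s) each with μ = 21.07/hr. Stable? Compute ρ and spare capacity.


Total capacity cμ = 3·21.07 = 63.21/hr
ρ = λ/(cμ) = 24.16/63.21 = 0.3822
Stable ⇔ ρ < 1: YES
Spare capacity = cμ − λ = 63.21 − 24.16 = 39.05/hr

Final: ρ = 0.3822; stable; margin = 39.05/hr


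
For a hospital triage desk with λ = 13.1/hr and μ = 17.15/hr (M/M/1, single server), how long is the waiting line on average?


ρ = 13.1/17.15 = 0.7638
Lq = ρ²/(1−ρ) = 0.5835/0.2362 = 2.4707

Final: 2.4707


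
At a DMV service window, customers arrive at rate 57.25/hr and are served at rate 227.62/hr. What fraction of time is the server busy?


ρ = λ/μ = 57.25/227.62 = 0.2515

Final: 0.2515


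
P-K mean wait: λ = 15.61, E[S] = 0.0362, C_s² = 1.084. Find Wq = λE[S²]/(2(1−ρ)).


ρ = λ·E[S] = 15.61·0.0362 = 0.5651
E[S²] = E[S]²(1+C_s²) = 0.0362²·(1+1.084) = 0.002731
Wq = λ·E[S²]/(2(1−ρ)) = 15.61·0.002731/(2·0.4349) = 0.04901 hr

Final: 0.04901 hr


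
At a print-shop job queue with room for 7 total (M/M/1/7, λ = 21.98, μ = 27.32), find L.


ρ = 21.98/27.32 = 0.8045
L = ρ[1 − (K+1)ρ^K + Kρ^(K+1)] / [(1−ρ)(1−ρ^(K+1))]
Numerator: 0.8045·(1 − 8·0.218187 + 7·0.175540) = 0.388820
Denominator: (0.1955)·(0.824460) = 0.161150
L = 0.388820/0.161150 = 2.4128

Final: 2.4128


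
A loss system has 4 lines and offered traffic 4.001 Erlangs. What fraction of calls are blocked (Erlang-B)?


B(c,a) = (a^c/c!) / Σ_{k=0}^{c} a^k/k!
a^4/4! = 10.677337
Σ terms (k=0..4): 1.00000 + 4.00100 + 8.00400 + 10.67467 + 10.67734 = 34.357007
B = 10.677337/34.357007 = 0.310776

Final: 0.310776


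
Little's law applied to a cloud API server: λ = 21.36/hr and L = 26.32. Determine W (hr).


W = L/λ = 26.32/21.36 = 1.2322 hr

Final: 1.2322 hr


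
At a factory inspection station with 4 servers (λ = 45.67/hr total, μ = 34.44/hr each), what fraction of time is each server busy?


ρ = λ/(cμ) = 45.67/(4·34.44) = 45.67/137.76 = 0.3315

Final: 0.3315


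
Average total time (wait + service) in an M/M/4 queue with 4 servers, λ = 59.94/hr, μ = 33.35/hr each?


a = 1.7973; ρ = 0.4493; P₀ = 0.162084
Lq = P₀·a^c·ρ/(c!(1−ρ)²) = 0.10442
Wq = Lq/λ = 0.10442/59.94 = 0.001742 hr
W = Wq + 1/μ = 0.001742 + 0.02999 = 0.03173 hr

Final: 0.03173 hr


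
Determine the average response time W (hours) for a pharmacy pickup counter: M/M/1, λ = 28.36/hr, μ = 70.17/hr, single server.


W = 1/(μ−λ) = 1/(70.17 − 28.36) = 1/41.81 = 0.02392 hr

Final: 0.02392 hr


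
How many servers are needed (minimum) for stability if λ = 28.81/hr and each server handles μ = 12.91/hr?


Stability requires cμ > λ ⇔ c > λ/μ.
λ/μ = 28.81/12.91 = 2.2316
Minimum integer c = ⌊2.2316⌋ + 1 = 3
Check: 3·12.91 = 38.73 > 28.81, while 2·12.91 = 25.82 ≤ 28.81

Final: 3 servers


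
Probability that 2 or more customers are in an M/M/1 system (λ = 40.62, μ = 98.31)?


ρ = 40.62/98.31 = 0.4132
P(N ≥ n) = ρ^n = 0.4132^2 = 0.170720

Final: 0.170720


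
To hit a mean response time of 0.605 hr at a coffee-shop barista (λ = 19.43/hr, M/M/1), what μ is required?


W = 1/(μ−λ) ⇒ μ − λ = 1/W = 1/0.605 = 1.6529
μ = λ + 1/W = 19.43 + 1.6529 = 21.0829 per hr

Final: 21.0829 /hr


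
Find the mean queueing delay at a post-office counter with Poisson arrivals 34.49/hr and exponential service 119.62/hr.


ρ = 34.49/119.62 = 0.2883
Wq = ρ/(μ−λ) = 0.2883/(119.62 − 34.49) = 0.2883/85.13 = 0.003387 hr

Final: 0.003387 hr


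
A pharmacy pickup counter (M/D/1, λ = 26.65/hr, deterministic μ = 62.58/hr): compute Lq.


ρ = 26.65/62.58 = 0.4259
M/D/1: Lq = ρ²/(2(1−ρ)) = 0.1814/(2·0.5741) = 0.15793

Final: 0.15793


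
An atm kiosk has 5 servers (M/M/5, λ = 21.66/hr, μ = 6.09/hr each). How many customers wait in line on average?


a = λ/μ = 3.5567; ρ = a/5 = 0.7113
P₀ = 0.024110
Lq = P₀·a^c·ρ / (c!·(1−ρ)²) = 0.024110·569.12256·0.7113/(120·0.08333)
= 0.97608

Final: 0.97608


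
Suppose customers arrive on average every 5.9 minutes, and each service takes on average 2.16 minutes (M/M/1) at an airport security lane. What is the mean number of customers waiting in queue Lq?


λ = 60/5.9 = 10.1695 /hr
μ = 60/2.16 = 27.7778 /hr
ρ = λ/μ = 10.1695/27.7778 = 0.3661
Lq = ρ²/(1−ρ) = 0.1340/0.6339 = 0.2114

Final: 0.2114


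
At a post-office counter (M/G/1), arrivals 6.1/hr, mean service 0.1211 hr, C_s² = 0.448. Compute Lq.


ρ = λ·E[S] = 6.1·0.1211 = 0.7387
Lq = ρ²(1+C_s²)/(2(1−ρ)) = 0.5457·(1+0.448)/(2·0.2613)
= 0.5457·1.4480/0.5226 = 1.51204

Final: 1.51204


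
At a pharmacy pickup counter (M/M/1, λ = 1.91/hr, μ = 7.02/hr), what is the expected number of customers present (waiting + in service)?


ρ = λ/μ = 1.91/7.02 = 0.2721
L = ρ/(1−ρ) = 0.2721/(1 − 0.2721) = 0.2721/0.7279 = 0.3738

Final: 0.3738


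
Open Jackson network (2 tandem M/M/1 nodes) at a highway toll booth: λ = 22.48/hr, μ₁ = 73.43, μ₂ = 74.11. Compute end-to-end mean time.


Each node sees arrival rate λ = 22.48/hr (tandem ⇒ throughput preserved).
W₁ = 1/(μ₁−λ) = 1/(73.43−22.48) = 0.01963 hr
W₂ = 1/(μ₂−λ) = 1/(74.11−22.48) = 0.01937 hr
W_total = W₁ + W₂ = 0.01963 + 0.01937 = 0.03900 hr

Final: 0.03900 hr


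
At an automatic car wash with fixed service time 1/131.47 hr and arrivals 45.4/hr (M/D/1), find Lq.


ρ = 45.4/131.47 = 0.3453
M/D/1: Lq = ρ²/(2(1−ρ)) = 0.1192/(2·0.6547) = 0.09108

Final: 0.09108


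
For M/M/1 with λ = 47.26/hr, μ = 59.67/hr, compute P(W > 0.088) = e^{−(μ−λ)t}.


W ~ Exponential(μ−λ) for M/M/1.
μ − λ = 59.67 − 47.26 = 12.4100
P(W > t) = e^{−(μ−λ)t} = e^{−1.0921} = 0.335518

Final: 0.335518


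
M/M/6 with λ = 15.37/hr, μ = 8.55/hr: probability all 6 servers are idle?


a = λ/μ = 15.37/8.55 = 1.7977; ρ = a/c = 0.2996
Σ_{k=0}^{5} a^k/k! (terms k=0..5) = 1.00000 + 1.79766 + 1.61579 + 0.96822 + 0.43513 + 0.15644 = 5.97324
Tail: a^6/(6!(1−ρ)) = 33.74788/(720·0.7004) = 0.06692
P₀ = 1/(5.97324 + 0.06692) = 1/6.04017 = 0.165558

Final: 0.165558


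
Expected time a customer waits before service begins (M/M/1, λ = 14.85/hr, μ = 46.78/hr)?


ρ = 14.85/46.78 = 0.3174
Wq = ρ/(μ−λ) = 0.3174/(46.78 − 14.85) = 0.3174/31.93 = 0.009942 hr

Final: 0.009942 hr


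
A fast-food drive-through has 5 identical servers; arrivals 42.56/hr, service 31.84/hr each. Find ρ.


ρ = λ/(cμ) = 42.56/(5·31.84) = 42.56/159.20 = 0.2673

Final: 0.2673


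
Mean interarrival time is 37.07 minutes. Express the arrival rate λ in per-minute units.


λ = 1/(interarrival time) in consistent units.
1 minute = 1 min, so λ = 1/37.07 = 0.02698 per minute

Final: 0.02698 /min


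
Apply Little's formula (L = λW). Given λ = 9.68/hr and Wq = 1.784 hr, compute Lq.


Lq = λWq = 9.68·1.784 = 17.2691

Final: 17.2691


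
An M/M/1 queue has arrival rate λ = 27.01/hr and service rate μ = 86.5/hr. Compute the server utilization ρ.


ρ = λ/μ = 27.01/86.5 = 0.3123

Final: 0.3123


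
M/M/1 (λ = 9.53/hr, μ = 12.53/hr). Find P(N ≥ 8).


ρ = 9.53/12.53 = 0.7606
P(N ≥ n) = ρ^n = 0.7606^8 = 0.111978

Final: 0.111978


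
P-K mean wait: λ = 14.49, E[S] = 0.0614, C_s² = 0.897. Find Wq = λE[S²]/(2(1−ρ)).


ρ = λ·E[S] = 14.49·0.0614 = 0.8897
E[S²] = E[S]²(1+C_s²) = 0.0614²·(1+0.897) = 0.007152
Wq = λ·E[S²]/(2(1−ρ)) = 14.49·0.007152/(2·0.1103) = 0.46969 hr

Final: 0.46969 hr


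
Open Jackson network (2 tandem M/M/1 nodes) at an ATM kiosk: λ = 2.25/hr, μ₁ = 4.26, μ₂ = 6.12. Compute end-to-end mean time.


Each node sees arrival rate λ = 2.25/hr (tandem ⇒ throughput preserved).
W₁ = 1/(μ₁−λ) = 1/(4.26−2.25) = 0.49751 hr
W₂ = 1/(μ₂−λ) = 1/(6.12−2.25) = 0.25840 hr
W_total = W₁ + W₂ = 0.49751 + 0.25840 = 0.75591 hr

Final: 0.75591 hr


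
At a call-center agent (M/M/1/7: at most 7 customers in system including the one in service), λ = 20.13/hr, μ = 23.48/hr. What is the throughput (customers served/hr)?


ρ = 0.8573; P_K = (1−ρ)ρ^7/(1−ρ^8) = 0.068587
λ_eff = λ(1 − P_K) = 20.13·(1 − 0.068587) = 20.13·0.931413 = 18.7493 /hr

Final: 18.7493 /hr


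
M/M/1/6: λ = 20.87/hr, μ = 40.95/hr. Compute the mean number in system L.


ρ = 20.87/40.95 = 0.5096
L = ρ[1 − (K+1)ρ^K + Kρ^(K+1)] / [(1−ρ)(1−ρ^(K+1))]
Numerator: 0.5096·(1 − 7·0.017523 + 6·0.008931) = 0.474440
Denominator: (0.4904)·(0.991069) = 0.485975
L = 0.474440/0.485975 = 0.9763

Final: 0.9763


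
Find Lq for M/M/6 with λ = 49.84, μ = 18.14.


a = λ/μ = 2.7475; ρ = a/6 = 0.4579
P₀ = 0.063452
Lq = P₀·a^c·ρ / (c!·(1−ρ)²) = 0.063452·430.17434·0.4579/(720·0.29385)
= 0.05908

Final: 0.05908


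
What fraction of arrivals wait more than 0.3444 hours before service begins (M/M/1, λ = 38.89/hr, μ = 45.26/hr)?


ρ = 38.89/45.26 = 0.8593
P(Wq > t) = ρ·e^{−(μ−λ)t} = 0.8593·e^{−2.1938}
= 0.8593·0.111489 = 0.095798

Final: 0.095798


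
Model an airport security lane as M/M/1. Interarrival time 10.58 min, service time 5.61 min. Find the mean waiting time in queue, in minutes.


λ = 60/10.58 = 5.6711 /hr
μ = 60/5.61 = 10.6952 /hr
ρ = λ/μ = 5.6711/10.6952 = 0.5302
Wq = ρ/(μ−λ) = 0.5302/(10.6952−5.6711) = 0.10554 hr
In minutes: 0.10554·60 = 6.332 min

Final: 6.332 min


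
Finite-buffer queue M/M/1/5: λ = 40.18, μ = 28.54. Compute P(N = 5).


ρ = λ/μ = 40.18/28.54 = 1.4078
P_K = (1−ρ)ρ^K/(1−ρ^(K+1)) = (-0.4078·5.530696)/(1 − 7.786383)
= -2.255687/-6.786383 = 0.332384

Final: 0.332384


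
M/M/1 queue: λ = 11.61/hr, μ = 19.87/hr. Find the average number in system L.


ρ = λ/μ = 11.61/19.87 = 0.5843
L = ρ/(1−ρ) = 0.5843/(1 − 0.5843) = 0.5843/0.4157 = 1.4056

Final: 1.4056


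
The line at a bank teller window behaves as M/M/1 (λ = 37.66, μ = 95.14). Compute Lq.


ρ = 37.66/95.14 = 0.3958
Lq = ρ²/(1−ρ) = 0.1567/0.6042 = 0.2593

Final: 0.2593


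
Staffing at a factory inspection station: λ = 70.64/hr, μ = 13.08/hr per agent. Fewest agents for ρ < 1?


Stability requires cμ > λ ⇔ c > λ/μ.
λ/μ = 70.64/13.08 = 5.4006
Minimum integer c = ⌊5.4006⌋ + 1 = 6
Check: 6·13.08 = 78.48 > 70.64, while 5·13.08 = 65.40 ≤ 70.64

Final: 6 servers


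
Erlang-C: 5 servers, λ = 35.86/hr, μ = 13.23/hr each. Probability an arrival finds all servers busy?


a = λ/μ = 2.7105; ρ = a/5 = 0.5421
P₀ = 0.064043 (from M/M/c formula)
C(c,a) = [a^c/(c!(1−ρ))]·P₀ = [146.30265/(120·0.4579)]·0.064043
= 2.66257·0.064043 = 0.170520

Final: 0.170520


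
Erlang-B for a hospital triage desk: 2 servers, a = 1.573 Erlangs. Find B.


B(c,a) = (a^c/c!) / Σ_{k=0}^{c} a^k/k!
a^2/2! = 1.237165
Σ terms (k=0..2): 1.00000 + 1.57300 + 1.23716 = 3.810164
B = 1.237165/3.810164 = 0.324701

Final: 0.324701


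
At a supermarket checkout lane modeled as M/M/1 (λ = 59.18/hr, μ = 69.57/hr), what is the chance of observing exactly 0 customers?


ρ = 59.18/69.57 = 0.8507
P_n = (1−ρ)·ρ^n = (1 − 0.8507)·0.8507^0 = 0.1493·1.000000 = 0.149346

Final: 0.149346


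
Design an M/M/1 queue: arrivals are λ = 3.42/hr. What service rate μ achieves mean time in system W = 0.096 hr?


W = 1/(μ−λ) ⇒ μ − λ = 1/W = 1/0.096 = 10.4167
μ = λ + 1/W = 3.42 + 10.4167 = 13.8367 per hr

Final: 13.8367 /hr


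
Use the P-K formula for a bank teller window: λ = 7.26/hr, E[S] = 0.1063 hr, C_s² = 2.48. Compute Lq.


ρ = λ·E[S] = 7.26·0.1063 = 0.7717
Lq = ρ²(1+C_s²)/(2(1−ρ)) = 0.5956·(1+2.48)/(2·0.2283)
= 0.5956·3.4800/0.4565 = 4.54000

Final: 4.54000


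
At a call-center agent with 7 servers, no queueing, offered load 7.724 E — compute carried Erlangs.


B(7,7.724) = 0.292360 (Erlang-B)
Carried load = a(1 − B) = 7.724·(1 − 0.292360) = 7.724·0.707640 = 5.4658 E

Final: 5.4658 Erlangs


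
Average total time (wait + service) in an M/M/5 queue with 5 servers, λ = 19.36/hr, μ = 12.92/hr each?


a = 1.4985; ρ = 0.2997; P₀ = 0.223122
Lq = P₀·a^c·ρ/(c!(1−ρ)²) = 0.008584
Wq = Lq/λ = 0.008584/19.36 = 0.0004434 hr
W = Wq + 1/μ = 0.0004434 + 0.07740 = 0.07784 hr

Final: 0.07784 hr


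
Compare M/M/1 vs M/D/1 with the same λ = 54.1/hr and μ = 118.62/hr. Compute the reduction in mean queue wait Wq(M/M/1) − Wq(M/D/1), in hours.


ρ = 54.1/118.62 = 0.4561
Wq(M/M/1) = ρ/(μ−λ) = 0.4561/64.52 = 0.007069 hr
Wq(M/D/1) = ρ/(2(μ−λ)) = 0.003534 hr
Savings = 0.007069 − 0.003534 = 0.003534 hr

Final: 0.003534 hr


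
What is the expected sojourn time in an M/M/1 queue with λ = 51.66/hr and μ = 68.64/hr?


W = 1/(μ−λ) = 1/(68.64 − 51.66) = 1/16.98 = 0.05889 hr

Final: 0.05889 hr


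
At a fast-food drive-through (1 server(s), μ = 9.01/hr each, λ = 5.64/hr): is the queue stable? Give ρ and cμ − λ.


Total capacity cμ = 1·9.01 = 9.01/hr
ρ = λ/(cμ) = 5.64/9.01 = 0.6260
Stable ⇔ ρ < 1: YES
Spare capacity = cμ − λ = 9.01 − 5.64 = 3.37/hr

Final: ρ = 0.6260; stable; margin = 3.37/hr


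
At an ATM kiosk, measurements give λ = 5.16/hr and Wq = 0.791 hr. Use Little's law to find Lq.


Lq = λWq = 5.16·0.791 = 4.0816

Final: 4.0816


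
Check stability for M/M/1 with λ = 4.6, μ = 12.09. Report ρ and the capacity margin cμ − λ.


Total capacity cμ = 1·12.09 = 12.09/hr
ρ = λ/(cμ) = 4.6/12.09 = 0.3805
Stable ⇔ ρ < 1: YES
Spare capacity = cμ − λ = 12.09 − 4.6 = 7.49/hr

Final: ρ = 0.3805; stable; margin = 7.49/hr


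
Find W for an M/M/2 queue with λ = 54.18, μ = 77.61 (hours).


a = 0.6981; ρ = 0.3491; P₀ = 0.482521
Lq = P₀·a^c·ρ/(c!(1−ρ)²) = 0.09686
Wq = Lq/λ = 0.09686/54.18 = 0.001788 hr
W = Wq + 1/μ = 0.001788 + 0.01288 = 0.01467 hr

Final: 0.01467 hr


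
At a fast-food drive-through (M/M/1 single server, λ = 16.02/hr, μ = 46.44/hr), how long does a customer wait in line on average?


ρ = 16.02/46.44 = 0.3450
Wq = ρ/(μ−λ) = 0.3450/(46.44 − 16.02) = 0.3450/30.42 = 0.01134 hr

Final: 0.01134 hr


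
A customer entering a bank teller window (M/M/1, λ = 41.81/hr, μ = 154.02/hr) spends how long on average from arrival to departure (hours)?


W = 1/(μ−λ) = 1/(154.02 − 41.81) = 1/112.21 = 0.008912 hr

Final: 0.008912 hr


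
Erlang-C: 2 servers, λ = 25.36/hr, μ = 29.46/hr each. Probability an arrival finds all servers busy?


a = λ/μ = 0.8608; ρ = a/2 = 0.4304
P₀ = 0.398196 (from M/M/c formula)
C(c,a) = [a^c/(c!(1−ρ))]·P₀ = [0.74103/(2·0.5696)]·0.398196
= 0.65049·0.398196 = 0.259025

Final: 0.259025


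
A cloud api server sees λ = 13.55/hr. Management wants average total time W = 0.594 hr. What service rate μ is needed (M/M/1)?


W = 1/(μ−λ) ⇒ μ − λ = 1/W = 1/0.594 = 1.6835
μ = λ + 1/W = 13.55 + 1.6835 = 15.2335 per hr

Final: 15.2335 /hr


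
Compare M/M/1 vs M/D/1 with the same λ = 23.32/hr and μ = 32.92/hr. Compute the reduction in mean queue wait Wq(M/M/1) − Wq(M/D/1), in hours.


ρ = 23.32/32.92 = 0.7084
Wq(M/M/1) = ρ/(μ−λ) = 0.7084/9.60 = 0.07379 hr
Wq(M/D/1) = ρ/(2(μ−λ)) = 0.03689 hr
Savings = 0.07379 − 0.03689 = 0.03689 hr

Final: 0.03689 hr


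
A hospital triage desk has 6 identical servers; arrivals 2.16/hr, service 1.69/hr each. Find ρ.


ρ = λ/(cμ) = 2.16/(6·1.69) = 2.16/10.14 = 0.2130

Final: 0.2130


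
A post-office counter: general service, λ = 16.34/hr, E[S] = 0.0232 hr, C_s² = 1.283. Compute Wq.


ρ = λ·E[S] = 16.34·0.0232 = 0.3791
E[S²] = E[S]²(1+C_s²) = 0.0232²·(1+1.283) = 0.001229
Wq = λ·E[S²]/(2(1−ρ)) = 16.34·0.001229/(2·0.6209) = 0.01617 hr

Final: 0.01617 hr


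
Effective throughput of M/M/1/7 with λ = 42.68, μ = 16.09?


ρ = 2.6526; P_K = (1−ρ)ρ^7/(1−ρ^8) = 0.623263
λ_eff = λ(1 − P_K) = 42.68·(1 − 0.623263) = 42.68·0.376737 = 16.0791 /hr

Final: 16.0791 /hr


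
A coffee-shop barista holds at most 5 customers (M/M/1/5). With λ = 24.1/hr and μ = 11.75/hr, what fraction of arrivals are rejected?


ρ = λ/μ = 24.1/11.75 = 2.0511
P_K = (1−ρ)ρ^K/(1−ρ^(K+1)) = (-1.0511·36.299102)/(1 − 74.451775)
= -38.152673/-73.451775 = 0.519425

Final: 0.519425


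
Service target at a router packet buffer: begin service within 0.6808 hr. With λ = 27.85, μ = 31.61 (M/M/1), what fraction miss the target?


ρ = 27.85/31.61 = 0.8811
P(Wq > t) = ρ·e^{−(μ−λ)t} = 0.8811·e^{−2.5598}
= 0.8811·0.077320 = 0.068122

Final: 0.068122


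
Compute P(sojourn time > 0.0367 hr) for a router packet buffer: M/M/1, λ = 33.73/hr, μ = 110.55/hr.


W ~ Exponential(μ−λ) for M/M/1.
μ − λ = 110.55 − 33.73 = 76.8200
P(W > t) = e^{−(μ−λ)t} = e^{−2.8193} = 0.059648

Final: 0.059648


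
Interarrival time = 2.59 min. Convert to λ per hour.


λ = 1/(interarrival time) in consistent units.
1 hour = 60 min, so λ = 60/2.59 = 23.1660 per hour

Final: 23.1660 /hr


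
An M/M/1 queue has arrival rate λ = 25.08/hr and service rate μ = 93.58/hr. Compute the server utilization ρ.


ρ = λ/μ = 25.08/93.58 = 0.2680

Final: 0.2680


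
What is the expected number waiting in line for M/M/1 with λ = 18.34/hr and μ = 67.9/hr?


ρ = 18.34/67.9 = 0.2701
Lq = ρ²/(1−ρ) = 0.07296/0.7299 = 0.09995

Final: 0.09995


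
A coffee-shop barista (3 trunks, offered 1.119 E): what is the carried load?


B(3,1.119) = 0.078402 (Erlang-B)
Carried load = a(1 − B) = 1.119·(1 − 0.078402) = 1.119·0.921598 = 1.0313 E

Final: 1.0313 Erlangs


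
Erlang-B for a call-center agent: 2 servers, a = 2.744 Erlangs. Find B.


B(c,a) = (a^c/c!) / Σ_{k=0}^{c} a^k/k!
a^2/2! = 3.764768
Σ terms (k=0..2): 1.00000 + 2.74400 + 3.76477 = 7.508768
B = 3.764768/7.508768 = 0.501383

Final: 0.501383


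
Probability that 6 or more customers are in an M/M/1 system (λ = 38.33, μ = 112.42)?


ρ = 38.33/112.42 = 0.3410
P(N ≥ n) = ρ^n = 0.3410^6 = 0.001571

Final: 0.001571


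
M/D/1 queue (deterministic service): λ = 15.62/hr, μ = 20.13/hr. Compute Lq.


ρ = 15.62/20.13 = 0.7760
M/D/1: Lq = ρ²/(2(1−ρ)) = 0.6021/(2·0.2240) = 1.34373

Final: 1.34373


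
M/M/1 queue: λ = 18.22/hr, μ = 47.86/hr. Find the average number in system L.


ρ = λ/μ = 18.22/47.86 = 0.3807
L = ρ/(1−ρ) = 0.3807/(1 − 0.3807) = 0.3807/0.6193 = 0.6147

Final: 0.6147


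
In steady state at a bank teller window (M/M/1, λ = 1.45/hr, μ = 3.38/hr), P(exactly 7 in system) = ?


ρ = 1.45/3.38 = 0.4290
P_n = (1−ρ)·ρ^n = (1 − 0.4290)·0.4290^7 = 0.5710·0.002674 = 0.001527

Final: 0.001527


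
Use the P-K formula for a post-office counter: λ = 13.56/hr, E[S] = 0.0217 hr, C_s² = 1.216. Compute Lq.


ρ = λ·E[S] = 13.56·0.0217 = 0.2943
Lq = ρ²(1+C_s²)/(2(1−ρ)) = 0.08658·(1+1.216)/(2·0.7057)
= 0.08658·2.2160/1.4115 = 0.13593

Final: 0.13593


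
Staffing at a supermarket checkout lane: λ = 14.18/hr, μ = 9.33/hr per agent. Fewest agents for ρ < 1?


Stability requires cμ > λ ⇔ c > λ/μ.
λ/μ = 14.18/9.33 = 1.5198
Minimum integer c = ⌊1.5198⌋ + 1 = 2
Check: 2·9.33 = 18.66 > 14.18, while 1·9.33 = 9.33 ≤ 14.18

Final: 2 servers


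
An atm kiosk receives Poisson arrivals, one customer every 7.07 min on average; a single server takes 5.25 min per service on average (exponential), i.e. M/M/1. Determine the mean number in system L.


λ = 60/7.07 = 8.4866 /hr
μ = 60/5.25 = 11.4286 /hr
ρ = λ/μ = 8.4866/11.4286 = 0.7426
L = ρ/(1−ρ) = 0.7426/0.2574 = 2.8846

Final: 2.8846


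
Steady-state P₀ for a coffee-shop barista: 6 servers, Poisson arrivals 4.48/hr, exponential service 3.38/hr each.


a = λ/μ = 4.48/3.38 = 1.3254; ρ = a/c = 0.2209
Σ_{k=0}^{5} a^k/k! (terms k=0..5) = 1.00000 + 1.32544 + 0.87840 + 0.38809 + 0.12860 + 0.03409 = 3.75462
Tail: a^6/(6!(1−ρ)) = 5.42210/(720·0.7791) = 0.009666
P₀ = 1/(3.75462 + 0.009666) = 1/3.76429 = 0.265654

Final: 0.265654


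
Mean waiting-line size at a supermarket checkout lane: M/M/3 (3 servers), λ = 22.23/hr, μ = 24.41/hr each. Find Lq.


a = λ/μ = 0.9107; ρ = a/3 = 0.3036
P₀ = 0.399022
Lq = P₀·a^c·ρ / (c!·(1−ρ)²) = 0.399022·0.75529·0.3036/(6·0.48502)
= 0.03144

Final: 0.03144


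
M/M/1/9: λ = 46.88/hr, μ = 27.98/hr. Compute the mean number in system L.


ρ = 46.88/27.98 = 1.6755
L = ρ[1 − (K+1)ρ^K + Kρ^(K+1)] / [(1−ρ)(1−ρ^(K+1))]
Numerator: 1.6755·(1 − 10·104.054061 + 9·174.340757) = 887.211882
Denominator: (-0.6755)·(-173.340757) = 117.088646
L = 887.211882/117.088646 = 7.5773

Final: 7.5773


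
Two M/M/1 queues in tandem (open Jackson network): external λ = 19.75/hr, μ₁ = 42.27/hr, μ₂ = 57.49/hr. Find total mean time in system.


Each node sees arrival rate λ = 19.75/hr (tandem ⇒ throughput preserved).
W₁ = 1/(μ₁−λ) = 1/(42.27−19.75) = 0.04440 hr
W₂ = 1/(μ₂−λ) = 1/(57.49−19.75) = 0.02650 hr
W_total = W₁ + W₂ = 0.04440 + 0.02650 = 0.07090 hr

Final: 0.07090 hr


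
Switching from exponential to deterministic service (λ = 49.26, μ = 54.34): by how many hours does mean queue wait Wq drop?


ρ = 49.26/54.34 = 0.9065
Wq(M/M/1) = ρ/(μ−λ) = 0.9065/5.08 = 0.17845 hr
Wq(M/D/1) = ρ/(2(μ−λ)) = 0.08922 hr
Savings = 0.17845 − 0.08922 = 0.08922 hr

Final: 0.08922 hr


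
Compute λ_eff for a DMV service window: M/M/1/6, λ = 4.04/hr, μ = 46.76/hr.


ρ = 0.08640; P_K = (1−ρ)ρ^6/(1−ρ^7) = 0.0000003800
λ_eff = λ(1 − P_K) = 4.04·(1 − 0.0000003800) = 4.04·1.000000 = 4.0400 /hr

Final: 4.0400 /hr


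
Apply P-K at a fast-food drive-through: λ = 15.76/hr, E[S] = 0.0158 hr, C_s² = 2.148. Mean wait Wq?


ρ = λ·E[S] = 15.76·0.0158 = 0.2490
E[S²] = E[S]²(1+C_s²) = 0.0158²·(1+2.148) = 0.0007859
Wq = λ·E[S²]/(2(1−ρ)) = 15.76·0.0007859/(2·0.7510) = 0.008246 hr

Final: 0.008246 hr


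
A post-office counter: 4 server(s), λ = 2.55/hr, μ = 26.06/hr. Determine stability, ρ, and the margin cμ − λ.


Total capacity cμ = 4·26.06 = 104.24/hr
ρ = λ/(cμ) = 2.55/104.24 = 0.02446
Stable ⇔ ρ < 1: YES
Spare capacity = cμ − λ = 104.24 − 2.55 = 101.69/hr

Final: ρ = 0.02446; stable; margin = 101.69/hr


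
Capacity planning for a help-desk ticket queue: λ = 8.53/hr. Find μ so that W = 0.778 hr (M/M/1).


W = 1/(μ−λ) ⇒ μ − λ = 1/W = 1/0.778 = 1.2853
μ = λ + 1/W = 8.53 + 1.2853 = 9.8153 per hr

Final: 9.8153 /hr


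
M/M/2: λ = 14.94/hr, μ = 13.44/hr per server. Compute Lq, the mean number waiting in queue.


a = λ/μ = 1.1116; ρ = a/2 = 0.5558
P₀ = 0.285509
Lq = P₀·a^c·ρ / (c!·(1−ρ)²) = 0.285509·1.23567·0.5558/(2·0.19731)
= 0.49689

Final: 0.49689


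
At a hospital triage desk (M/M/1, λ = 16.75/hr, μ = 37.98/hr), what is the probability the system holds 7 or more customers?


ρ = 16.75/37.98 = 0.4410
P(N ≥ n) = ρ^n = 0.4410^7 = 0.003245

Final: 0.003245


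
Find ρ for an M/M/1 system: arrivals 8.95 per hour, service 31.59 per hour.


ρ = λ/μ = 8.95/31.59 = 0.2833

Final: 0.2833


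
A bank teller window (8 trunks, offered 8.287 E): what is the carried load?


B(8,8.287) = 0.251354 (Erlang-B)
Carried load = a(1 − B) = 8.287·(1 − 0.251354) = 8.287·0.748646 = 6.2040 E

Final: 6.2040 Erlangs


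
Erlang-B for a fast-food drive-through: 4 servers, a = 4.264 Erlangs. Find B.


B(c,a) = (a^c/c!) / Σ_{k=0}^{c} a^k/k!
a^4/4! = 13.773920
Σ terms (k=0..4): 1.00000 + 4.26400 + 9.09085 + 12.92113 + 13.77392 = 41.049893
B = 13.773920/41.049893 = 0.335541

Final: 0.335541


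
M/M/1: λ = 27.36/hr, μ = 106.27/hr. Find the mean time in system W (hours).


W = 1/(μ−λ) = 1/(106.27 − 27.36) = 1/78.91 = 0.01267 hr

Final: 0.01267 hr


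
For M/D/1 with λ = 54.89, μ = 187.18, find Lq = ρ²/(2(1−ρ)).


ρ = 54.89/187.18 = 0.2932
M/D/1: Lq = ρ²/(2(1−ρ)) = 0.08599/(2·0.7068) = 0.06084

Final: 0.06084


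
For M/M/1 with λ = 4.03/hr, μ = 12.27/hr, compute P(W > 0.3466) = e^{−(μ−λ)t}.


W ~ Exponential(μ−λ) for M/M/1.
μ − λ = 12.27 − 4.03 = 8.2400
P(W > t) = e^{−(μ−λ)t} = e^{−2.8560} = 0.057499

Final: 0.057499


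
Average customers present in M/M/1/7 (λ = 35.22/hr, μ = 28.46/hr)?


ρ = 35.22/28.46 = 1.2375
L = ρ[1 − (K+1)ρ^K + Kρ^(K+1)] / [(1−ρ)(1−ρ^(K+1))]
Numerator: 1.2375·(1 − 8·4.445096 + 7·5.500924) = 4.882903
Denominator: (-0.2375)·(-4.500924) = 1.069088
L = 4.882903/1.069088 = 4.5674

Final: 4.5674
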